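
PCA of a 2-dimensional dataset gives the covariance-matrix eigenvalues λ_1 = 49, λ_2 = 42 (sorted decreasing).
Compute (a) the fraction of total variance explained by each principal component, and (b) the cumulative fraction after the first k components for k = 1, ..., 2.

Step 1 — total variance = trace(Sigma) = Σ λ_i = 49 + 42 = 91.

Step 2 — fraction explained by component i = λ_i / Σ λ:
  PC1: 49/91 = 0.5385
  PC2: 42/91 = 0.4615

Step 3 — cumulative fraction after k components = (λ_1 + ... + λ_k) / Σ λ:
  k = 1: 49/91 = 0.5385
  k = 2: (49 + 42)/91 = 91/91 = 1

Summary (fraction, with percent):

explained: PC1 0.5385 (53.85%), PC2 0.4615 (46.15%);  cumulative: 0.5385, 1


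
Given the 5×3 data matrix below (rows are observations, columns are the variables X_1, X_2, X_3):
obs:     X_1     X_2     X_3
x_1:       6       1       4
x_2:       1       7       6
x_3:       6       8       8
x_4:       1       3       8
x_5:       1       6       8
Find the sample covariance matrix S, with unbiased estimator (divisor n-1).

Step 1 — column means:
  mean(X_1) = (6 + 1 + 6 + 1 + 1) / 5 = 15/5 = 3
  mean(X_2) = (1 + 7 + 8 + 3 + 6) / 5 = 25/5 = 5
  mean(X_3) = (4 + 6 + 8 + 8 + 8) / 5 = 34/5 = 6.8

Step 2 — sample covariance S[i,j] = (1/(n-1)) · Σ_k (x_{k,i} - mean_i) · (x_{k,j} - mean_j), with n-1 = 4.
  S[X_1,X_1] = ((3)·(3) + (-2)·(-2) + (3)·(3) + (-2)·(-2) + (-2)·(-2)) / 4 = 30/4 = 7.5
  S[X_1,X_2] = ((3)·(-4) + (-2)·(2) + (3)·(3) + (-2)·(-2) + (-2)·(1)) / 4 = -5/4 = -1.25
  S[X_1,X_3] = ((3)·(-2.8) + (-2)·(-0.8) + (3)·(1.2) + (-2)·(1.2) + (-2)·(1.2)) / 4 = -8/4 = -2
  S[X_2,X_2] = ((-4)·(-4) + (2)·(2) + (3)·(3) + (-2)·(-2) + (1)·(1)) / 4 = 34/4 = 8.5
  S[X_2,X_3] = ((-4)·(-2.8) + (2)·(-0.8) + (3)·(1.2) + (-2)·(1.2) + (1)·(1.2)) / 4 = 12/4 = 3
  S[X_3,X_3] = ((-2.8)·(-2.8) + (-0.8)·(-0.8) + (1.2)·(1.2) + (1.2)·(1.2) + (1.2)·(1.2)) / 4 = 12.8/4 = 3.2

S is symmetric (S[j,i] = S[i,j]). Assembling:

S = [[7.5, -1.25, -2],
 [-1.25, 8.5, 3],
 [-2, 3, 3.2]]


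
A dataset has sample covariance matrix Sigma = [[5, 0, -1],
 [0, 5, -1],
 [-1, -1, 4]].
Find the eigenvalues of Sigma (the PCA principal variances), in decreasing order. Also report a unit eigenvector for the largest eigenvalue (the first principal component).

Step 1 — characteristic polynomial p(λ) = det(λI - Sigma) = λ³ - tr·λ² + c_1·λ - det, where tr = trace, c_1 = sum of the principal 2×2 minors, det = det(Sigma):
  tr = 5 + 5 + 4 = 14,
  c_1 = (5·5 - (0)²) + (5·4 - (-1)²) + (5·4 - (-1)²) = 25 + 19 + 19 = 63,
  det = 5·(5·4 - (-1)²) - (0)·((0)·4 - (-1)·(-1)) + (-1)·((0)·(-1) - 5·(-1)) = 5·(19) - (0)·(-1) + (-1)·(5) = 90.
  So p(λ) = λ³ - 14λ² + 63λ - 90.
Step 2 — look for an integer root (rational root theorem: any rational root is an integer divisor of 90). Testing λ = 3:
  p(3) = 27 - 126 + 189 - 90 = 0  ✓
  Dividing out (λ - 3): p(λ) = (λ - 3)(λ² - 11λ + 30).
Step 3 — remaining eigenvalues from the quadratic λ² - 11λ + 30 = 0:
  Δ = 11² - 4·30 = 121 - 120 = 1,  λ = (11 ± √1)/2 = (11 ± 1)/2 = 6 or 5.
  Sorted: λ_1 = 6,  λ_2 = 5,  λ_3 = 3  (check: sum = 14 = tr ✓).

Step 4 — unit eigenvector for λ_1 = 6: v spans the null space of (Sigma - λ_1 I), whose rows are
  r_1 = (-1, 0, -1),  r_2 = (0, -1, -1),  r_3 = (-1, -1, -2).
  v is orthogonal to every row, so take v ∝ r_1 × r_2 = ((0)·(-1) - (-1)·(-1), (-1)·(0) - (-1)·(-1), (-1)·(-1) - (0)·(0)) = (-1, -1, 1).
  Rescale (multiply by -1 so the first nonzero entry is positive): u = (1, 1, -1).
  ||u|| = √((1)² + (1)² + (-1)²) = √(3) ≈ 1.7321,  v_1 = u/||u|| ≈ (0.5774, 0.5774, -0.5774) (||v_1|| = 1).

λ_1 = 6,  λ_2 = 5,  λ_3 = 3;  v_1 ≈ (0.5774, 0.5774, -0.5774)


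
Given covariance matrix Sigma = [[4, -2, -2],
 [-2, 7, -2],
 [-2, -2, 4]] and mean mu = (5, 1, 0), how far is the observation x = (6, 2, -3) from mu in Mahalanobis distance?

Step 1 — centre the observation: (x - mu) = (1, 1, -3).

Step 2 — invert Sigma (cofactor / det for 3×3, or solve directly):
  Sigma^{-1} = [[0.6667, 0.3333, 0.5],
 [0.3333, 0.3333, 0.3333],
 [0.5, 0.3333, 0.6667]].

Step 3 — form the quadratic (x - mu)^T · Sigma^{-1} · (x - mu):
  Sigma^{-1} · (x - mu) = (-0.5, -0.3333, -1.1667).
  (x - mu)^T · [Sigma^{-1} · (x - mu)] = (1)·(-0.5) + (1)·(-0.3333) + (-3)·(-1.1667) = 2.6667.

Step 4 — take square root: d = √(2.6667) ≈ 1.633.

d(x, mu) = √(2.6667) ≈ 1.633


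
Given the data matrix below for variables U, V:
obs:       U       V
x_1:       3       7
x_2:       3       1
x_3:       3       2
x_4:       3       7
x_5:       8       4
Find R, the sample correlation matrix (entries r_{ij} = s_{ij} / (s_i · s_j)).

Step 1 — column means:
  mean(U) = (3 + 3 + 3 + 3 + 8) / 5 = 20/5 = 4
  mean(V) = (7 + 1 + 2 + 7 + 4) / 5 = 21/5 = 4.2

Step 2 — sample variances and covariances s[i,j] = (1/(n-1)) · Σ_k (x_{k,i} - mean_i) · (x_{k,j} - mean_j), with n-1 = 4:
  s[U,U] = ((-1)·(-1) + (-1)·(-1) + (-1)·(-1) + (-1)·(-1) + (4)·(4)) / 4 = 20/4 = 5
  s[U,V] = ((-1)·(2.8) + (-1)·(-3.2) + (-1)·(-2.2) + (-1)·(2.8) + (4)·(-0.2)) / 4 = -1/4 = -0.25
  s[V,V] = ((2.8)·(2.8) + (-3.2)·(-3.2) + (-2.2)·(-2.2) + (2.8)·(2.8) + (-0.2)·(-0.2)) / 4 = 30.8/4 = 7.7
  Sample standard deviations s_i = √(s[i,i]):
  s(U) = √(5) = 2.2361
  s(V) = √(7.7) = 2.7749

Step 3 — r_{ij} = s_{ij} / (s_i · s_j):
  r[U,U] = 1 (diagonal).
  r[U,V] = -0.25 / (2.2361 · 2.7749) = -0.25 / 6.2048 = -0.0403
  r[V,V] = 1 (diagonal).

R is symmetric with unit diagonal. Assembling:

R = [[1, -0.0403],
 [-0.0403, 1]]


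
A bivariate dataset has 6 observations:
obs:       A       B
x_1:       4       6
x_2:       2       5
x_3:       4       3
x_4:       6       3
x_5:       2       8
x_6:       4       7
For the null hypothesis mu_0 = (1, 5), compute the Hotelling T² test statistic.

Step 1 — sample mean vector:
  mean(A) = (4 + 2 + 4 + 6 + 2 + 4) / 6 = 22/6 = 3.6667
  mean(B) = (6 + 5 + 3 + 3 + 8 + 7) / 6 = 32/6 = 5.3333
  x̄ = (3.6667, 5.3333),  deviation x̄ - mu_0 = (3.6667, 5.3333) - (1, 5) = (2.6667, 0.3333).

Step 2 — sample covariance matrix, S[i,j] = (1/(n-1)) · Σ_k (x_{k,i} - mean_i) · (x_{k,j} - mean_j), divisor n-1 = 5:
  S[A,A] = ((0.3333)·(0.3333) + (-1.6667)·(-1.6667) + (0.3333)·(0.3333) + (2.3333)·(2.3333) + (-1.6667)·(-1.6667) + (0.3333)·(0.3333)) / 5 = 11.3333/5 = 2.2667
  S[A,B] = ((0.3333)·(0.6667) + (-1.6667)·(-0.3333) + (0.3333)·(-2.3333) + (2.3333)·(-2.3333) + (-1.6667)·(2.6667) + (0.3333)·(1.6667)) / 5 = -9.3333/5 = -1.8667
  S[B,B] = ((0.6667)·(0.6667) + (-0.3333)·(-0.3333) + (-2.3333)·(-2.3333) + (-2.3333)·(-2.3333) + (2.6667)·(2.6667) + (1.6667)·(1.6667)) / 5 = 21.3333/5 = 4.2667
  S = [[2.2667, -1.8667],
 [-1.8667, 4.2667]].

Step 3 — invert S. det(S) = 2.2667·4.2667 - (-1.8667)² = 6.1867.
  S^{-1} = (1/det) · [[d, -b], [-b, a]] = [[0.6897, 0.3017],
 [0.3017, 0.3664]].

Step 4 — quadratic form (x̄ - mu_0)^T · S^{-1} · (x̄ - mu_0):
  S^{-1} · (x̄ - mu_0) = (1.9397, 0.9267),
  (x̄ - mu_0)^T · [...] = (2.6667)·(1.9397) + (0.3333)·(0.9267) = 5.4813.

Step 5 — scale by n: T² = 6 · 5.4813 = 32.8879.

T² ≈ 32.8879


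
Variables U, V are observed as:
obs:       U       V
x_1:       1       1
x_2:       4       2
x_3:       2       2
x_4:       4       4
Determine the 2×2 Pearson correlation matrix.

Step 1 — column means:
  mean(U) = (1 + 4 + 2 + 4) / 4 = 11/4 = 2.75
  mean(V) = (1 + 2 + 2 + 4) / 4 = 9/4 = 2.25

Step 2 — sample variances and covariances s[i,j] = (1/(n-1)) · Σ_k (x_{k,i} - mean_i) · (x_{k,j} - mean_j), with n-1 = 3:
  s[U,U] = ((-1.75)·(-1.75) + (1.25)·(1.25) + (-0.75)·(-0.75) + (1.25)·(1.25)) / 3 = 6.75/3 = 2.25
  s[U,V] = ((-1.75)·(-1.25) + (1.25)·(-0.25) + (-0.75)·(-0.25) + (1.25)·(1.75)) / 3 = 4.25/3 = 1.4167
  s[V,V] = ((-1.25)·(-1.25) + (-0.25)·(-0.25) + (-0.25)·(-0.25) + (1.75)·(1.75)) / 3 = 4.75/3 = 1.5833
  Sample standard deviations s_i = √(s[i,i]):
  s(U) = √(2.25) = 1.5
  s(V) = √(1.5833) = 1.2583

Step 3 — r_{ij} = s_{ij} / (s_i · s_j):
  r[U,U] = 1 (diagonal).
  r[U,V] = 1.4167 / (1.5 · 1.2583) = 1.4167 / 1.8875 = 0.7506
  r[V,V] = 1 (diagonal).

R is symmetric with unit diagonal. Assembling:

R = [[1, 0.7506],
 [0.7506, 1]]


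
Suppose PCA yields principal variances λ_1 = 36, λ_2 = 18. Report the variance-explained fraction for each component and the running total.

Step 1 — total variance = trace(Sigma) = Σ λ_i = 36 + 18 = 54.

Step 2 — fraction explained by component i = λ_i / Σ λ:
  PC1: 36/54 = 0.6667
  PC2: 18/54 = 0.3333

Step 3 — cumulative fraction after k components = (λ_1 + ... + λ_k) / Σ λ:
  k = 1: 36/54 = 0.6667
  k = 2: (36 + 18)/54 = 54/54 = 1

Summary (fraction, with percent):

explained: PC1 0.6667 (66.67%), PC2 0.3333 (33.33%);  cumulative: 0.6667, 1


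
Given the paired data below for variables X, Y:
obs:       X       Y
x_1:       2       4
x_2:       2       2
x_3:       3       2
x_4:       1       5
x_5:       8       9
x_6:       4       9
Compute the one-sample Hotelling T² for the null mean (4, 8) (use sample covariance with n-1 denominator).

Step 1 — sample mean vector:
  mean(X) = (2 + 2 + 3 + 1 + 8 + 4) / 6 = 20/6 = 3.3333
  mean(Y) = (4 + 2 + 2 + 5 + 9 + 9) / 6 = 31/6 = 5.1667
  x̄ = (3.3333, 5.1667),  deviation x̄ - mu_0 = (3.3333, 5.1667) - (4, 8) = (-0.6667, -2.8333).

Step 2 — sample covariance matrix, S[i,j] = (1/(n-1)) · Σ_k (x_{k,i} - mean_i) · (x_{k,j} - mean_j), divisor n-1 = 5:
  S[X,X] = ((-1.3333)·(-1.3333) + (-1.3333)·(-1.3333) + (-0.3333)·(-0.3333) + (-2.3333)·(-2.3333) + (4.6667)·(4.6667) + (0.6667)·(0.6667)) / 5 = 31.3333/5 = 6.2667
  S[X,Y] = ((-1.3333)·(-1.1667) + (-1.3333)·(-3.1667) + (-0.3333)·(-3.1667) + (-2.3333)·(-0.1667) + (4.6667)·(3.8333) + (0.6667)·(3.8333)) / 5 = 27.6667/5 = 5.5333
  S[Y,Y] = ((-1.1667)·(-1.1667) + (-3.1667)·(-3.1667) + (-3.1667)·(-3.1667) + (-0.1667)·(-0.1667) + (3.8333)·(3.8333) + (3.8333)·(3.8333)) / 5 = 50.8333/5 = 10.1667
  S = [[6.2667, 5.5333],
 [5.5333, 10.1667]].

Step 3 — invert S. det(S) = 6.2667·10.1667 - (5.5333)² = 33.0933.
  S^{-1} = (1/det) · [[d, -b], [-b, a]] = [[0.3072, -0.1672],
 [-0.1672, 0.1894]].

Step 4 — quadratic form (x̄ - mu_0)^T · S^{-1} · (x̄ - mu_0):
  S^{-1} · (x̄ - mu_0) = (0.2689, -0.4251),
  (x̄ - mu_0)^T · [...] = (-0.6667)·(0.2689) + (-2.8333)·(-0.4251) = 1.025.

Step 5 — scale by n: T² = 6 · 1.025 = 6.1503.

T² ≈ 6.1503


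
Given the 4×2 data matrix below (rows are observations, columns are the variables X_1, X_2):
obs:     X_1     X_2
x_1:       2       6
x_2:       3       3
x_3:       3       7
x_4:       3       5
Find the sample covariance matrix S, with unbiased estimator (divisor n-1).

Step 1 — column means:
  mean(X_1) = (2 + 3 + 3 + 3) / 4 = 11/4 = 2.75
  mean(X_2) = (6 + 3 + 7 + 5) / 4 = 21/4 = 5.25

Step 2 — sample covariance S[i,j] = (1/(n-1)) · Σ_k (x_{k,i} - mean_i) · (x_{k,j} - mean_j), with n-1 = 3.
  S[X_1,X_1] = ((-0.75)·(-0.75) + (0.25)·(0.25) + (0.25)·(0.25) + (0.25)·(0.25)) / 3 = 0.75/3 = 0.25
  S[X_1,X_2] = ((-0.75)·(0.75) + (0.25)·(-2.25) + (0.25)·(1.75) + (0.25)·(-0.25)) / 3 = -0.75/3 = -0.25
  S[X_2,X_2] = ((0.75)·(0.75) + (-2.25)·(-2.25) + (1.75)·(1.75) + (-0.25)·(-0.25)) / 3 = 8.75/3 = 2.9167

S is symmetric (S[j,i] = S[i,j]). Assembling:

S = [[0.25, -0.25],
 [-0.25, 2.9167]]


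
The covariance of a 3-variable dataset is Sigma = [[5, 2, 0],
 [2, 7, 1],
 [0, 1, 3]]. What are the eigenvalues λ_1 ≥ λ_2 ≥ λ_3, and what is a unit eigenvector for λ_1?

Step 1 — characteristic polynomial p(λ) = det(λI - Sigma) = λ³ - tr·λ² + c_1·λ - det, where tr = trace, c_1 = sum of the principal 2×2 minors, det = det(Sigma):
  tr = 5 + 7 + 3 = 15,
  c_1 = (5·7 - (2)²) + (5·3 - (0)²) + (7·3 - (1)²) = 31 + 15 + 20 = 66,
  det = 5·(7·3 - (1)²) - (2)·((2)·3 - (1)·(0)) + (0)·((2)·(1) - 7·(0)) = 5·(20) - (2)·(6) + (0)·(2) = 88.
  So p(λ) = λ³ - 15λ² + 66λ - 88.
Step 2 — look for an integer root (rational root theorem: any rational root is an integer divisor of 88). Testing λ = 4:
  p(4) = 64 - 240 + 264 - 88 = 0  ✓
  Dividing out (λ - 4): p(λ) = (λ - 4)(λ² - 11λ + 22).
Step 3 — remaining eigenvalues from the quadratic λ² - 11λ + 22 = 0:
  Δ = 11² - 4·22 = 121 - 88 = 33,  λ = (11 ± √33)/2 = (11 ± 5.7446)/2 ≈ 8.3723 or 2.6277.
  Sorted: λ_1 = 8.3723,  λ_2 = 4,  λ_3 = 2.6277  (check: sum = 15 = tr ✓).

Step 4 — unit eigenvector for λ_1 ≈ 8.3723: v spans the null space of (Sigma - λ_1 I), whose rows are
  r_1 = (-3.3723, 2, 0),  r_2 = (2, -1.3723, 1),  r_3 = (0, 1, -5.3723).
  v is orthogonal to every row, so take v ∝ r_1 × r_2 = ((2)·(1) - (0)·(-1.3723), (0)·(2) - (-3.3723)·(1), (-3.3723)·(-1.3723) - (2)·(2)) ≈ (2, 3.3723, 0.6277).
  Let u = (2, 3.3723, 0.6277).
  ||u|| = √((2)² + (3.3723)² + (0.6277)²) = √(15.7663) ≈ 3.9707,  v_1 = u/||u|| ≈ (0.5037, 0.8493, 0.1581) (||v_1|| = 1).

λ_1 = 8.3723,  λ_2 = 4,  λ_3 = 2.6277;  v_1 ≈ (0.5037, 0.8493, 0.1581)


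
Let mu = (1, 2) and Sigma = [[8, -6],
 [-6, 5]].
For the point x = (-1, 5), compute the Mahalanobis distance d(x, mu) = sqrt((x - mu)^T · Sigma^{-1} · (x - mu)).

Step 1 — centre the observation: (x - mu) = (-2, 3).

Step 2 — invert Sigma. det(Sigma) = 8·5 - (-6)² = 4.
  Sigma^{-1} = (1/det) · [[d, -b], [-b, a]] = [[1.25, 1.5],
 [1.5, 2]].

Step 3 — form the quadratic (x - mu)^T · Sigma^{-1} · (x - mu):
  Sigma^{-1} · (x - mu) = (2, 3).
  (x - mu)^T · [Sigma^{-1} · (x - mu)] = (-2)·(2) + (3)·(3) = 5.

Step 4 — take square root: d = √(5) ≈ 2.2361.

d(x, mu) = √(5) ≈ 2.2361


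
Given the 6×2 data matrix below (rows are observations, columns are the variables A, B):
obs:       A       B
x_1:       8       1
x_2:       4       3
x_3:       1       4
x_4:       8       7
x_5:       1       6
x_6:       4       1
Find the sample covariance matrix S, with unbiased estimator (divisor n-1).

Step 1 — column means:
  mean(A) = (8 + 4 + 1 + 8 + 1 + 4) / 6 = 26/6 = 4.3333
  mean(B) = (1 + 3 + 4 + 7 + 6 + 1) / 6 = 22/6 = 3.6667

Step 2 — sample covariance S[i,j] = (1/(n-1)) · Σ_k (x_{k,i} - mean_i) · (x_{k,j} - mean_j), with n-1 = 5.
  S[A,A] = ((3.6667)·(3.6667) + (-0.3333)·(-0.3333) + (-3.3333)·(-3.3333) + (3.6667)·(3.6667) + (-3.3333)·(-3.3333) + (-0.3333)·(-0.3333)) / 5 = 49.3333/5 = 9.8667
  S[A,B] = ((3.6667)·(-2.6667) + (-0.3333)·(-0.6667) + (-3.3333)·(0.3333) + (3.6667)·(3.3333) + (-3.3333)·(2.3333) + (-0.3333)·(-2.6667)) / 5 = -5.3333/5 = -1.0667
  S[B,B] = ((-2.6667)·(-2.6667) + (-0.6667)·(-0.6667) + (0.3333)·(0.3333) + (3.3333)·(3.3333) + (2.3333)·(2.3333) + (-2.6667)·(-2.6667)) / 5 = 31.3333/5 = 6.2667

S is symmetric (S[j,i] = S[i,j]). Assembling:

S = [[9.8667, -1.0667],
 [-1.0667, 6.2667]]


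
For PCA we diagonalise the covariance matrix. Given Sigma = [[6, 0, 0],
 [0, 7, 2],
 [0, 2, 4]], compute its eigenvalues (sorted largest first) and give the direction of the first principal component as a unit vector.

Step 1 — characteristic polynomial p(λ) = det(λI - Sigma) = λ³ - tr·λ² + c_1·λ - det, where tr = trace, c_1 = sum of the principal 2×2 minors, det = det(Sigma):
  tr = 6 + 7 + 4 = 17,
  c_1 = (6·7 - (0)²) + (6·4 - (0)²) + (7·4 - (2)²) = 42 + 24 + 24 = 90,
  det = 6·(7·4 - (2)²) - (0)·((0)·4 - (2)·(0)) + (0)·((0)·(2) - 7·(0)) = 6·(24) - (0)·(0) + (0)·(0) = 144.
  So p(λ) = λ³ - 17λ² + 90λ - 144.
Step 2 — look for an integer root (rational root theorem: any rational root is an integer divisor of 144). Testing λ = 3:
  p(3) = 27 - 153 + 270 - 144 = 0  ✓
  Dividing out (λ - 3): p(λ) = (λ - 3)(λ² - 14λ + 48).
Step 3 — remaining eigenvalues from the quadratic λ² - 14λ + 48 = 0:
  Δ = 14² - 4·48 = 196 - 192 = 4,  λ = (14 ± √4)/2 = (14 ± 2)/2 = 8 or 6.
  Sorted: λ_1 = 8,  λ_2 = 6,  λ_3 = 3  (check: sum = 17 = tr ✓).

Step 4 — unit eigenvector for λ_1 = 8: v spans the null space of (Sigma - λ_1 I), whose rows are
  r_1 = (-2, 0, 0),  r_2 = (0, -1, 2),  r_3 = (0, 2, -4).
  v is orthogonal to every row, so take v ∝ r_1 × r_2 = ((0)·(2) - (0)·(-1), (0)·(0) - (-2)·(2), (-2)·(-1) - (0)·(0)) = (0, 4, 2).
  Rescale (divide by 2): u = (0, 2, 1).
  ||u|| = √((0)² + (2)² + (1)²) = √(5) ≈ 2.2361,  v_1 = u/||u|| ≈ (0, 0.8944, 0.4472) (||v_1|| = 1).

λ_1 = 8,  λ_2 = 6,  λ_3 = 3;  v_1 ≈ (0, 0.8944, 0.4472)


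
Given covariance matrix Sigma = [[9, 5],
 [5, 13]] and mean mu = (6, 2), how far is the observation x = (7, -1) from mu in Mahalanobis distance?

Step 1 — centre the observation: (x - mu) = (1, -3).

Step 2 — invert Sigma. det(Sigma) = 9·13 - (5)² = 92.
  Sigma^{-1} = (1/det) · [[d, -b], [-b, a]] = [[0.1413, -0.0543],
 [-0.0543, 0.0978]].

Step 3 — form the quadratic (x - mu)^T · Sigma^{-1} · (x - mu):
  Sigma^{-1} · (x - mu) = (0.3043, -0.3478).
  (x - mu)^T · [Sigma^{-1} · (x - mu)] = (1)·(0.3043) + (-3)·(-0.3478) = 1.3478.

Step 4 — take square root: d = √(1.3478) ≈ 1.161.

d(x, mu) = √(1.3478) ≈ 1.161


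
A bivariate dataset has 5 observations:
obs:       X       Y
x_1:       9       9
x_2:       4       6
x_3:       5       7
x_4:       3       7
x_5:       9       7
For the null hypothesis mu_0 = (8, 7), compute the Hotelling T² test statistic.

Step 1 — sample mean vector:
  mean(X) = (9 + 4 + 5 + 3 + 9) / 5 = 30/5 = 6
  mean(Y) = (9 + 6 + 7 + 7 + 7) / 5 = 36/5 = 7.2
  x̄ = (6, 7.2),  deviation x̄ - mu_0 = (6, 7.2) - (8, 7) = (-2, 0.2).

Step 2 — sample covariance matrix, S[i,j] = (1/(n-1)) · Σ_k (x_{k,i} - mean_i) · (x_{k,j} - mean_j), divisor n-1 = 4:
  S[X,X] = ((3)·(3) + (-2)·(-2) + (-1)·(-1) + (-3)·(-3) + (3)·(3)) / 4 = 32/4 = 8
  S[X,Y] = ((3)·(1.8) + (-2)·(-1.2) + (-1)·(-0.2) + (-3)·(-0.2) + (3)·(-0.2)) / 4 = 8/4 = 2
  S[Y,Y] = ((1.8)·(1.8) + (-1.2)·(-1.2) + (-0.2)·(-0.2) + (-0.2)·(-0.2) + (-0.2)·(-0.2)) / 4 = 4.8/4 = 1.2
  S = [[8, 2],
 [2, 1.2]].

Step 3 — invert S. det(S) = 8·1.2 - (2)² = 5.6.
  S^{-1} = (1/det) · [[d, -b], [-b, a]] = [[0.2143, -0.3571],
 [-0.3571, 1.4286]].

Step 4 — quadratic form (x̄ - mu_0)^T · S^{-1} · (x̄ - mu_0):
  S^{-1} · (x̄ - mu_0) = (-0.5, 1),
  (x̄ - mu_0)^T · [...] = (-2)·(-0.5) + (0.2)·(1) = 1.2.

Step 5 — scale by n: T² = 5 · 1.2 = 6.

T² ≈ 6


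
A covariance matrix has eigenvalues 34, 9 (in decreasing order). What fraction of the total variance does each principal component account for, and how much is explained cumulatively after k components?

Step 1 — total variance = trace(Sigma) = Σ λ_i = 34 + 9 = 43.

Step 2 — fraction explained by component i = λ_i / Σ λ:
  PC1: 34/43 = 0.7907
  PC2: 9/43 = 0.2093

Step 3 — cumulative fraction after k components = (λ_1 + ... + λ_k) / Σ λ:
  k = 1: 34/43 = 0.7907
  k = 2: (34 + 9)/43 = 43/43 = 1

Summary (fraction, with percent):

explained: PC1 0.7907 (79.07%), PC2 0.2093 (20.93%);  cumulative: 0.7907, 1


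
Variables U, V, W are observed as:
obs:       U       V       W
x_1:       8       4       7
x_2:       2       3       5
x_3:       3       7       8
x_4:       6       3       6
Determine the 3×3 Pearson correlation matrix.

Step 1 — column means:
  mean(U) = (8 + 2 + 3 + 6) / 4 = 19/4 = 4.75
  mean(V) = (4 + 3 + 7 + 3) / 4 = 17/4 = 4.25
  mean(W) = (7 + 5 + 8 + 6) / 4 = 26/4 = 6.5

Step 2 — sample variances and covariances s[i,j] = (1/(n-1)) · Σ_k (x_{k,i} - mean_i) · (x_{k,j} - mean_j), with n-1 = 3:
  s[U,U] = ((3.25)·(3.25) + (-2.75)·(-2.75) + (-1.75)·(-1.75) + (1.25)·(1.25)) / 3 = 22.75/3 = 7.5833
  s[U,V] = ((3.25)·(-0.25) + (-2.75)·(-1.25) + (-1.75)·(2.75) + (1.25)·(-1.25)) / 3 = -3.75/3 = -1.25
  s[U,W] = ((3.25)·(0.5) + (-2.75)·(-1.5) + (-1.75)·(1.5) + (1.25)·(-0.5)) / 3 = 2.5/3 = 0.8333
  s[V,V] = ((-0.25)·(-0.25) + (-1.25)·(-1.25) + (2.75)·(2.75) + (-1.25)·(-1.25)) / 3 = 10.75/3 = 3.5833
  s[V,W] = ((-0.25)·(0.5) + (-1.25)·(-1.5) + (2.75)·(1.5) + (-1.25)·(-0.5)) / 3 = 6.5/3 = 2.1667
  s[W,W] = ((0.5)·(0.5) + (-1.5)·(-1.5) + (1.5)·(1.5) + (-0.5)·(-0.5)) / 3 = 5/3 = 1.6667
  Sample standard deviations s_i = √(s[i,i]):
  s(U) = √(7.5833) = 2.7538
  s(V) = √(3.5833) = 1.893
  s(W) = √(1.6667) = 1.291

Step 3 — r_{ij} = s_{ij} / (s_i · s_j):
  r[U,U] = 1 (diagonal).
  r[U,V] = -1.25 / (2.7538 · 1.893) = -1.25 / 5.2128 = -0.2398
  r[U,W] = 0.8333 / (2.7538 · 1.291) = 0.8333 / 3.5551 = 0.2344
  r[V,V] = 1 (diagonal).
  r[V,W] = 2.1667 / (1.893 · 1.291) = 2.1667 / 2.4438 = 0.8866
  r[W,W] = 1 (diagonal).

R is symmetric with unit diagonal. Assembling:

R = [[1, -0.2398, 0.2344],
 [-0.2398, 1, 0.8866],
 [0.2344, 0.8866, 1]]


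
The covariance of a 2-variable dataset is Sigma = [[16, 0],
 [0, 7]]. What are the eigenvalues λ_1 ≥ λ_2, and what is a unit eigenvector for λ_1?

Step 1 — characteristic polynomial of 2×2 Sigma:
  det(Sigma - λI) = λ² - trace · λ + det = 0.
  trace = 16 + 7 = 23, det = 16·7 - (0)² = 112.
Step 2 — discriminant:
  Δ = trace² - 4·det = 529 - 448 = 81.
Step 3 — eigenvalues:
  λ = (trace ± √Δ)/2 = (23 ± 9)/2,
  λ_1 = 16,  λ_2 = 7.

Step 4 — unit eigenvector for λ_1: Sigma is diagonal, so its eigenvectors are the coordinate axes. λ_1 = 16 is the diagonal entry on the first coordinate axis, hence
  v_1 = (1, 0) (||v_1|| = 1).

λ_1 = 16,  λ_2 = 7;  v_1 ≈ (1, 0)


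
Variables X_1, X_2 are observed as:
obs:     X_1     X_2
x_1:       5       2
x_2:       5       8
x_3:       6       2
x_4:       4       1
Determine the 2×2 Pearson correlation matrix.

Step 1 — column means:
  mean(X_1) = (5 + 5 + 6 + 4) / 4 = 20/4 = 5
  mean(X_2) = (2 + 8 + 2 + 1) / 4 = 13/4 = 3.25

Step 2 — sample variances and covariances s[i,j] = (1/(n-1)) · Σ_k (x_{k,i} - mean_i) · (x_{k,j} - mean_j), with n-1 = 3:
  s[X_1,X_1] = ((0)·(0) + (0)·(0) + (1)·(1) + (-1)·(-1)) / 3 = 2/3 = 0.6667
  s[X_1,X_2] = ((0)·(-1.25) + (0)·(4.75) + (1)·(-1.25) + (-1)·(-2.25)) / 3 = 1/3 = 0.3333
  s[X_2,X_2] = ((-1.25)·(-1.25) + (4.75)·(4.75) + (-1.25)·(-1.25) + (-2.25)·(-2.25)) / 3 = 30.75/3 = 10.25
  Sample standard deviations s_i = √(s[i,i]):
  s(X_1) = √(0.6667) = 0.8165
  s(X_2) = √(10.25) = 3.2016

Step 3 — r_{ij} = s_{ij} / (s_i · s_j):
  r[X_1,X_1] = 1 (diagonal).
  r[X_1,X_2] = 0.3333 / (0.8165 · 3.2016) = 0.3333 / 2.6141 = 0.1275
  r[X_2,X_2] = 1 (diagonal).

R is symmetric with unit diagonal. Assembling:

R = [[1, 0.1275],
 [0.1275, 1]]


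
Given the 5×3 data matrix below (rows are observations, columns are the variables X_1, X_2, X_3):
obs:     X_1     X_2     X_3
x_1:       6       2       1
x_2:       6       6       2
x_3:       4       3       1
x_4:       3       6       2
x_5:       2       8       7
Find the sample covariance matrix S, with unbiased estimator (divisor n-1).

Step 1 — column means:
  mean(X_1) = (6 + 6 + 4 + 3 + 2) / 5 = 21/5 = 4.2
  mean(X_2) = (2 + 6 + 3 + 6 + 8) / 5 = 25/5 = 5
  mean(X_3) = (1 + 2 + 1 + 2 + 7) / 5 = 13/5 = 2.6

Step 2 — sample covariance S[i,j] = (1/(n-1)) · Σ_k (x_{k,i} - mean_i) · (x_{k,j} - mean_j), with n-1 = 4.
  S[X_1,X_1] = ((1.8)·(1.8) + (1.8)·(1.8) + (-0.2)·(-0.2) + (-1.2)·(-1.2) + (-2.2)·(-2.2)) / 4 = 12.8/4 = 3.2
  S[X_1,X_2] = ((1.8)·(-3) + (1.8)·(1) + (-0.2)·(-2) + (-1.2)·(1) + (-2.2)·(3)) / 4 = -11/4 = -2.75
  S[X_1,X_3] = ((1.8)·(-1.6) + (1.8)·(-0.6) + (-0.2)·(-1.6) + (-1.2)·(-0.6) + (-2.2)·(4.4)) / 4 = -12.6/4 = -3.15
  S[X_2,X_2] = ((-3)·(-3) + (1)·(1) + (-2)·(-2) + (1)·(1) + (3)·(3)) / 4 = 24/4 = 6
  S[X_2,X_3] = ((-3)·(-1.6) + (1)·(-0.6) + (-2)·(-1.6) + (1)·(-0.6) + (3)·(4.4)) / 4 = 20/4 = 5
  S[X_3,X_3] = ((-1.6)·(-1.6) + (-0.6)·(-0.6) + (-1.6)·(-1.6) + (-0.6)·(-0.6) + (4.4)·(4.4)) / 4 = 25.2/4 = 6.3

S is symmetric (S[j,i] = S[i,j]). Assembling:

S = [[3.2, -2.75, -3.15],
 [-2.75, 6, 5],
 [-3.15, 5, 6.3]]


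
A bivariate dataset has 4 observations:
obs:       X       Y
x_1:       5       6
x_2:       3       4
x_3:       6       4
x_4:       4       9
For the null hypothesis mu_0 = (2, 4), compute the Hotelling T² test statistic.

Step 1 — sample mean vector:
  mean(X) = (5 + 3 + 6 + 4) / 4 = 18/4 = 4.5
  mean(Y) = (6 + 4 + 4 + 9) / 4 = 23/4 = 5.75
  x̄ = (4.5, 5.75),  deviation x̄ - mu_0 = (4.5, 5.75) - (2, 4) = (2.5, 1.75).

Step 2 — sample covariance matrix, S[i,j] = (1/(n-1)) · Σ_k (x_{k,i} - mean_i) · (x_{k,j} - mean_j), divisor n-1 = 3:
  S[X,X] = ((0.5)·(0.5) + (-1.5)·(-1.5) + (1.5)·(1.5) + (-0.5)·(-0.5)) / 3 = 5/3 = 1.6667
  S[X,Y] = ((0.5)·(0.25) + (-1.5)·(-1.75) + (1.5)·(-1.75) + (-0.5)·(3.25)) / 3 = -1.5/3 = -0.5
  S[Y,Y] = ((0.25)·(0.25) + (-1.75)·(-1.75) + (-1.75)·(-1.75) + (3.25)·(3.25)) / 3 = 16.75/3 = 5.5833
  S = [[1.6667, -0.5],
 [-0.5, 5.5833]].

Step 3 — invert S. det(S) = 1.6667·5.5833 - (-0.5)² = 9.0556.
  S^{-1} = (1/det) · [[d, -b], [-b, a]] = [[0.6166, 0.0552],
 [0.0552, 0.184]].

Step 4 — quadratic form (x̄ - mu_0)^T · S^{-1} · (x̄ - mu_0):
  S^{-1} · (x̄ - mu_0) = (1.638, 0.4601),
  (x̄ - mu_0)^T · [...] = (2.5)·(1.638) + (1.75)·(0.4601) = 4.9003.

Step 5 — scale by n: T² = 4 · 4.9003 = 19.6012.

T² ≈ 19.6012


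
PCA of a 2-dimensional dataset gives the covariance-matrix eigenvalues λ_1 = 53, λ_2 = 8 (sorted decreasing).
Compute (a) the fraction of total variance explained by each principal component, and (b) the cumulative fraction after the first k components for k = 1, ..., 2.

Step 1 — total variance = trace(Sigma) = Σ λ_i = 53 + 8 = 61.

Step 2 — fraction explained by component i = λ_i / Σ λ:
  PC1: 53/61 = 0.8689
  PC2: 8/61 = 0.1311

Step 3 — cumulative fraction after k components = (λ_1 + ... + λ_k) / Σ λ:
  k = 1: 53/61 = 0.8689
  k = 2: (53 + 8)/61 = 61/61 = 1

Summary (fraction, with percent):

explained: PC1 0.8689 (86.89%), PC2 0.1311 (13.11%);  cumulative: 0.8689, 1


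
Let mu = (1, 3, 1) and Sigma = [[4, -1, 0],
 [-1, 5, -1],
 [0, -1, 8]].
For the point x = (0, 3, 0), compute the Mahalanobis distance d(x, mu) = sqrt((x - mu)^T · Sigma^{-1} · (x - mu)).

Step 1 — centre the observation: (x - mu) = (-1, 0, -1).

Step 2 — invert Sigma (cofactor / det for 3×3, or solve directly):
  Sigma^{-1} = [[0.2635, 0.0541, 0.0068],
 [0.0541, 0.2162, 0.027],
 [0.0068, 0.027, 0.1284]].

Step 3 — form the quadratic (x - mu)^T · Sigma^{-1} · (x - mu):
  Sigma^{-1} · (x - mu) = (-0.2703, -0.0811, -0.1351).
  (x - mu)^T · [Sigma^{-1} · (x - mu)] = (-1)·(-0.2703) + (0)·(-0.0811) + (-1)·(-0.1351) = 0.4054.

Step 4 — take square root: d = √(0.4054) ≈ 0.6367.

d(x, mu) = √(0.4054) ≈ 0.6367


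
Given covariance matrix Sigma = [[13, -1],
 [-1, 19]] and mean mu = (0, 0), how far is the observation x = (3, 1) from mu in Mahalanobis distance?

Step 1 — centre the observation: (x - mu) = (3, 1).

Step 2 — invert Sigma. det(Sigma) = 13·19 - (-1)² = 246.
  Sigma^{-1} = (1/det) · [[d, -b], [-b, a]] = [[0.0772, 0.0041],
 [0.0041, 0.0528]].

Step 3 — form the quadratic (x - mu)^T · Sigma^{-1} · (x - mu):
  Sigma^{-1} · (x - mu) = (0.2358, 0.065).
  (x - mu)^T · [Sigma^{-1} · (x - mu)] = (3)·(0.2358) + (1)·(0.065) = 0.7724.

Step 4 — take square root: d = √(0.7724) ≈ 0.8788.

d(x, mu) = √(0.7724) ≈ 0.8788


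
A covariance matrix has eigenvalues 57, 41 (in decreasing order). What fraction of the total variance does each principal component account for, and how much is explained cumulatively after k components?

Step 1 — total variance = trace(Sigma) = Σ λ_i = 57 + 41 = 98.

Step 2 — fraction explained by component i = λ_i / Σ λ:
  PC1: 57/98 = 0.5816
  PC2: 41/98 = 0.4184

Step 3 — cumulative fraction after k components = (λ_1 + ... + λ_k) / Σ λ:
  k = 1: 57/98 = 0.5816
  k = 2: (57 + 41)/98 = 98/98 = 1

Summary (fraction, with percent):

explained: PC1 0.5816 (58.16%), PC2 0.4184 (41.84%);  cumulative: 0.5816, 1


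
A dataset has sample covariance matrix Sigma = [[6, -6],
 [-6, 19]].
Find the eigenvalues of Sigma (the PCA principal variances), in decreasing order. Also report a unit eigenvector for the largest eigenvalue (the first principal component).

Step 1 — characteristic polynomial of 2×2 Sigma:
  det(Sigma - λI) = λ² - trace · λ + det = 0.
  trace = 6 + 19 = 25, det = 6·19 - (-6)² = 78.
Step 2 — discriminant:
  Δ = trace² - 4·det = 625 - 312 = 313.
Step 3 — eigenvalues:
  λ = (trace ± √Δ)/2 = (25 ± 17.6918)/2,
  λ_1 = 21.3459,  λ_2 = 3.6541.

Step 4 — unit eigenvector for λ_1: solve (Sigma - λ_1 I)v = 0. First row:
  (6 - 21.3459)·v_x + (-6)·v_y = 0, i.e. (-15.3459)·v_x + (-6)·v_y = 0,
  so v ∝ (b, λ_1 - a) = (-6, 15.3459); multiply by -1 so the first entry is positive: u = (6, -15.3459).
  ||u|| = √((6)² + (-15.3459)²) = √(271.4967) ≈ 16.4772,
  v_1 = u/||u|| ≈ (0.3641, -0.9313) (||v_1|| = 1).

λ_1 = 21.3459,  λ_2 = 3.6541;  v_1 ≈ (0.3641, -0.9313)


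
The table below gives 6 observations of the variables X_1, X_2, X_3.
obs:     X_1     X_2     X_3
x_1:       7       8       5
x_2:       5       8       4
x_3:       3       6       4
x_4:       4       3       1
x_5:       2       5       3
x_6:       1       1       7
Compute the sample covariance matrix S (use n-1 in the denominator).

Step 1 — column means:
  mean(X_1) = (7 + 5 + 3 + 4 + 2 + 1) / 6 = 22/6 = 3.6667
  mean(X_2) = (8 + 8 + 6 + 3 + 5 + 1) / 6 = 31/6 = 5.1667
  mean(X_3) = (5 + 4 + 4 + 1 + 3 + 7) / 6 = 24/6 = 4

Step 2 — sample covariance S[i,j] = (1/(n-1)) · Σ_k (x_{k,i} - mean_i) · (x_{k,j} - mean_j), with n-1 = 5.
  S[X_1,X_1] = ((3.3333)·(3.3333) + (1.3333)·(1.3333) + (-0.6667)·(-0.6667) + (0.3333)·(0.3333) + (-1.6667)·(-1.6667) + (-2.6667)·(-2.6667)) / 5 = 23.3333/5 = 4.6667
  S[X_1,X_2] = ((3.3333)·(2.8333) + (1.3333)·(2.8333) + (-0.6667)·(0.8333) + (0.3333)·(-2.1667) + (-1.6667)·(-0.1667) + (-2.6667)·(-4.1667)) / 5 = 23.3333/5 = 4.6667
  S[X_1,X_3] = ((3.3333)·(1) + (1.3333)·(0) + (-0.6667)·(0) + (0.3333)·(-3) + (-1.6667)·(-1) + (-2.6667)·(3)) / 5 = -4/5 = -0.8
  S[X_2,X_2] = ((2.8333)·(2.8333) + (2.8333)·(2.8333) + (0.8333)·(0.8333) + (-2.1667)·(-2.1667) + (-0.1667)·(-0.1667) + (-4.1667)·(-4.1667)) / 5 = 38.8333/5 = 7.7667
  S[X_2,X_3] = ((2.8333)·(1) + (2.8333)·(0) + (0.8333)·(0) + (-2.1667)·(-3) + (-0.1667)·(-1) + (-4.1667)·(3)) / 5 = -3/5 = -0.6
  S[X_3,X_3] = ((1)·(1) + (0)·(0) + (0)·(0) + (-3)·(-3) + (-1)·(-1) + (3)·(3)) / 5 = 20/5 = 4

S is symmetric (S[j,i] = S[i,j]). Assembling:

S = [[4.6667, 4.6667, -0.8],
 [4.6667, 7.7667, -0.6],
 [-0.8, -0.6, 4]]


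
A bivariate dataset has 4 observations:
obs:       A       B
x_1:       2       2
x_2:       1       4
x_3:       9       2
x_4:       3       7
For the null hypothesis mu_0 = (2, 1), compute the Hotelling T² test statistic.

Step 1 — sample mean vector:
  mean(A) = (2 + 1 + 9 + 3) / 4 = 15/4 = 3.75
  mean(B) = (2 + 4 + 2 + 7) / 4 = 15/4 = 3.75
  x̄ = (3.75, 3.75),  deviation x̄ - mu_0 = (3.75, 3.75) - (2, 1) = (1.75, 2.75).

Step 2 — sample covariance matrix, S[i,j] = (1/(n-1)) · Σ_k (x_{k,i} - mean_i) · (x_{k,j} - mean_j), divisor n-1 = 3:
  S[A,A] = ((-1.75)·(-1.75) + (-2.75)·(-2.75) + (5.25)·(5.25) + (-0.75)·(-0.75)) / 3 = 38.75/3 = 12.9167
  S[A,B] = ((-1.75)·(-1.75) + (-2.75)·(0.25) + (5.25)·(-1.75) + (-0.75)·(3.25)) / 3 = -9.25/3 = -3.0833
  S[B,B] = ((-1.75)·(-1.75) + (0.25)·(0.25) + (-1.75)·(-1.75) + (3.25)·(3.25)) / 3 = 16.75/3 = 5.5833
  S = [[12.9167, -3.0833],
 [-3.0833, 5.5833]].

Step 3 — invert S. det(S) = 12.9167·5.5833 - (-3.0833)² = 62.6111.
  S^{-1} = (1/det) · [[d, -b], [-b, a]] = [[0.0892, 0.0492],
 [0.0492, 0.2063]].

Step 4 — quadratic form (x̄ - mu_0)^T · S^{-1} · (x̄ - mu_0):
  S^{-1} · (x̄ - mu_0) = (0.2915, 0.6535),
  (x̄ - mu_0)^T · [...] = (1.75)·(0.2915) + (2.75)·(0.6535) = 2.3072.

Step 5 — scale by n: T² = 4 · 2.3072 = 9.2289.

T² ≈ 9.2289


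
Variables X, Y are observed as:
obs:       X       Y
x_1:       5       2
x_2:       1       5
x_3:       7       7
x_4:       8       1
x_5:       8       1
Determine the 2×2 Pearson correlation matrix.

Step 1 — column means:
  mean(X) = (5 + 1 + 7 + 8 + 8) / 5 = 29/5 = 5.8
  mean(Y) = (2 + 5 + 7 + 1 + 1) / 5 = 16/5 = 3.2

Step 2 — sample variances and covariances s[i,j] = (1/(n-1)) · Σ_k (x_{k,i} - mean_i) · (x_{k,j} - mean_j), with n-1 = 4:
  s[X,X] = ((-0.8)·(-0.8) + (-4.8)·(-4.8) + (1.2)·(1.2) + (2.2)·(2.2) + (2.2)·(2.2)) / 4 = 34.8/4 = 8.7
  s[X,Y] = ((-0.8)·(-1.2) + (-4.8)·(1.8) + (1.2)·(3.8) + (2.2)·(-2.2) + (2.2)·(-2.2)) / 4 = -12.8/4 = -3.2
  s[Y,Y] = ((-1.2)·(-1.2) + (1.8)·(1.8) + (3.8)·(3.8) + (-2.2)·(-2.2) + (-2.2)·(-2.2)) / 4 = 28.8/4 = 7.2
  Sample standard deviations s_i = √(s[i,i]):
  s(X) = √(8.7) = 2.9496
  s(Y) = √(7.2) = 2.6833

Step 3 — r_{ij} = s_{ij} / (s_i · s_j):
  r[X,X] = 1 (diagonal).
  r[X,Y] = -3.2 / (2.9496 · 2.6833) = -3.2 / 7.9145 = -0.4043
  r[Y,Y] = 1 (diagonal).

R is symmetric with unit diagonal. Assembling:

R = [[1, -0.4043],
 [-0.4043, 1]]


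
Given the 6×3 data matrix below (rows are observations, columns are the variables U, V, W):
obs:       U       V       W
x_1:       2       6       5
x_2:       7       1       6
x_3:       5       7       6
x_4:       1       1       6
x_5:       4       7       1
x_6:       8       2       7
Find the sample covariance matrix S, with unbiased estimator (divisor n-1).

Step 1 — column means:
  mean(U) = (2 + 7 + 5 + 1 + 4 + 8) / 6 = 27/6 = 4.5
  mean(V) = (6 + 1 + 7 + 1 + 7 + 2) / 6 = 24/6 = 4
  mean(W) = (5 + 6 + 6 + 6 + 1 + 7) / 6 = 31/6 = 5.1667

Step 2 — sample covariance S[i,j] = (1/(n-1)) · Σ_k (x_{k,i} - mean_i) · (x_{k,j} - mean_j), with n-1 = 5.
  S[U,U] = ((-2.5)·(-2.5) + (2.5)·(2.5) + (0.5)·(0.5) + (-3.5)·(-3.5) + (-0.5)·(-0.5) + (3.5)·(3.5)) / 5 = 37.5/5 = 7.5
  S[U,V] = ((-2.5)·(2) + (2.5)·(-3) + (0.5)·(3) + (-3.5)·(-3) + (-0.5)·(3) + (3.5)·(-2)) / 5 = -9/5 = -1.8
  S[U,W] = ((-2.5)·(-0.1667) + (2.5)·(0.8333) + (0.5)·(0.8333) + (-3.5)·(0.8333) + (-0.5)·(-4.1667) + (3.5)·(1.8333)) / 5 = 8.5/5 = 1.7
  S[V,V] = ((2)·(2) + (-3)·(-3) + (3)·(3) + (-3)·(-3) + (3)·(3) + (-2)·(-2)) / 5 = 44/5 = 8.8
  S[V,W] = ((2)·(-0.1667) + (-3)·(0.8333) + (3)·(0.8333) + (-3)·(0.8333) + (3)·(-4.1667) + (-2)·(1.8333)) / 5 = -19/5 = -3.8
  S[W,W] = ((-0.1667)·(-0.1667) + (0.8333)·(0.8333) + (0.8333)·(0.8333) + (0.8333)·(0.8333) + (-4.1667)·(-4.1667) + (1.8333)·(1.8333)) / 5 = 22.8333/5 = 4.5667

S is symmetric (S[j,i] = S[i,j]). Assembling:

S = [[7.5, -1.8, 1.7],
 [-1.8, 8.8, -3.8],
 [1.7, -3.8, 4.5667]]


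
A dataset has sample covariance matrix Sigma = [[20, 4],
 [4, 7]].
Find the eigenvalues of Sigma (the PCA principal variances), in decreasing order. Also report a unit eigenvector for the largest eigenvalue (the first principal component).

Step 1 — characteristic polynomial of 2×2 Sigma:
  det(Sigma - λI) = λ² - trace · λ + det = 0.
  trace = 20 + 7 = 27, det = 20·7 - (4)² = 124.
Step 2 — discriminant:
  Δ = trace² - 4·det = 729 - 496 = 233.
Step 3 — eigenvalues:
  λ = (trace ± √Δ)/2 = (27 ± 15.2643)/2,
  λ_1 = 21.1322,  λ_2 = 5.8678.

Step 4 — unit eigenvector for λ_1: solve (Sigma - λ_1 I)v = 0. First row:
  (20 - 21.1322)·v_x + (4)·v_y = 0, i.e. (-1.1322)·v_x + (4)·v_y = 0,
  so v ∝ (b, λ_1 - a) = (4, 1.1322) = u.
  ||u|| = √((4)² + (1.1322)²) = √(17.2818) ≈ 4.1571,
  v_1 = u/||u|| ≈ (0.9622, 0.2723) (||v_1|| = 1).

λ_1 = 21.1322,  λ_2 = 5.8678;  v_1 ≈ (0.9622, 0.2723)


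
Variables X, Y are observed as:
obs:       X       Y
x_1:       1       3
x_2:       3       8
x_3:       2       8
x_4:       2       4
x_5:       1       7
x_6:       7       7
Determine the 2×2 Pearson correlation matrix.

Step 1 — column means:
  mean(X) = (1 + 3 + 2 + 2 + 1 + 7) / 6 = 16/6 = 2.6667
  mean(Y) = (3 + 8 + 8 + 4 + 7 + 7) / 6 = 37/6 = 6.1667

Step 2 — sample variances and covariances s[i,j] = (1/(n-1)) · Σ_k (x_{k,i} - mean_i) · (x_{k,j} - mean_j), with n-1 = 5:
  s[X,X] = ((-1.6667)·(-1.6667) + (0.3333)·(0.3333) + (-0.6667)·(-0.6667) + (-0.6667)·(-0.6667) + (-1.6667)·(-1.6667) + (4.3333)·(4.3333)) / 5 = 25.3333/5 = 5.0667
  s[X,Y] = ((-1.6667)·(-3.1667) + (0.3333)·(1.8333) + (-0.6667)·(1.8333) + (-0.6667)·(-2.1667) + (-1.6667)·(0.8333) + (4.3333)·(0.8333)) / 5 = 8.3333/5 = 1.6667
  s[Y,Y] = ((-3.1667)·(-3.1667) + (1.8333)·(1.8333) + (1.8333)·(1.8333) + (-2.1667)·(-2.1667) + (0.8333)·(0.8333) + (0.8333)·(0.8333)) / 5 = 22.8333/5 = 4.5667
  Sample standard deviations s_i = √(s[i,i]):
  s(X) = √(5.0667) = 2.2509
  s(Y) = √(4.5667) = 2.137

Step 3 — r_{ij} = s_{ij} / (s_i · s_j):
  r[X,X] = 1 (diagonal).
  r[X,Y] = 1.6667 / (2.2509 · 2.137) = 1.6667 / 4.8102 = 0.3465
  r[Y,Y] = 1 (diagonal).

R is symmetric with unit diagonal. Assembling:

R = [[1, 0.3465],
 [0.3465, 1]]


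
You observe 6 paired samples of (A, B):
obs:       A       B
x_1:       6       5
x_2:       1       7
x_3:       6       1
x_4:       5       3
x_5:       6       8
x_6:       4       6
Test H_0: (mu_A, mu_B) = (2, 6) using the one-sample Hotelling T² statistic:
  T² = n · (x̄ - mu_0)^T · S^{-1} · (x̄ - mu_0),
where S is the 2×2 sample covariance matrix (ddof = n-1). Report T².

Step 1 — sample mean vector:
  mean(A) = (6 + 1 + 6 + 5 + 6 + 4) / 6 = 28/6 = 4.6667
  mean(B) = (5 + 7 + 1 + 3 + 8 + 6) / 6 = 30/6 = 5
  x̄ = (4.6667, 5),  deviation x̄ - mu_0 = (4.6667, 5) - (2, 6) = (2.6667, -1).

Step 2 — sample covariance matrix, S[i,j] = (1/(n-1)) · Σ_k (x_{k,i} - mean_i) · (x_{k,j} - mean_j), divisor n-1 = 5:
  S[A,A] = ((1.3333)·(1.3333) + (-3.6667)·(-3.6667) + (1.3333)·(1.3333) + (0.3333)·(0.3333) + (1.3333)·(1.3333) + (-0.6667)·(-0.6667)) / 5 = 19.3333/5 = 3.8667
  S[A,B] = ((1.3333)·(0) + (-3.6667)·(2) + (1.3333)·(-4) + (0.3333)·(-2) + (1.3333)·(3) + (-0.6667)·(1)) / 5 = -10/5 = -2
  S[B,B] = ((0)·(0) + (2)·(2) + (-4)·(-4) + (-2)·(-2) + (3)·(3) + (1)·(1)) / 5 = 34/5 = 6.8
  S = [[3.8667, -2],
 [-2, 6.8]].

Step 3 — invert S. det(S) = 3.8667·6.8 - (-2)² = 22.2933.
  S^{-1} = (1/det) · [[d, -b], [-b, a]] = [[0.305, 0.0897],
 [0.0897, 0.1734]].

Step 4 — quadratic form (x̄ - mu_0)^T · S^{-1} · (x̄ - mu_0):
  S^{-1} · (x̄ - mu_0) = (0.7237, 0.0658),
  (x̄ - mu_0)^T · [...] = (2.6667)·(0.7237) + (-1)·(0.0658) = 1.864.

Step 5 — scale by n: T² = 6 · 1.864 = 11.1842.

T² ≈ 11.1842


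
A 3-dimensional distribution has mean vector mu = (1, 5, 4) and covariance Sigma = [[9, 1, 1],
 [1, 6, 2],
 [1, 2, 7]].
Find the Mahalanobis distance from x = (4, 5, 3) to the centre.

Step 1 — centre the observation: (x - mu) = (3, 0, -1).

Step 2 — invert Sigma (cofactor / det for 3×3, or solve directly):
  Sigma^{-1} = [[0.1141, -0.015, -0.012],
 [-0.015, 0.1862, -0.0511],
 [-0.012, -0.0511, 0.1592]].

Step 3 — form the quadratic (x - mu)^T · Sigma^{-1} · (x - mu):
  Sigma^{-1} · (x - mu) = (0.3544, 0.006, -0.1952).
  (x - mu)^T · [Sigma^{-1} · (x - mu)] = (3)·(0.3544) + (0)·(0.006) + (-1)·(-0.1952) = 1.2583.

Step 4 — take square root: d = √(1.2583) ≈ 1.1217.

d(x, mu) = √(1.2583) ≈ 1.1217


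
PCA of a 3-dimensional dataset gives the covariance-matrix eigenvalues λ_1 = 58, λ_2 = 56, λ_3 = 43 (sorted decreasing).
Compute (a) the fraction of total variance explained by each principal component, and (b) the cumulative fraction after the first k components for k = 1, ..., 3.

Step 1 — total variance = trace(Sigma) = Σ λ_i = 58 + 56 + 43 = 157.

Step 2 — fraction explained by component i = λ_i / Σ λ:
  PC1: 58/157 = 0.3694
  PC2: 56/157 = 0.3567
  PC3: 43/157 = 0.2739

Step 3 — cumulative fraction after k components = (λ_1 + ... + λ_k) / Σ λ:
  k = 1: 58/157 = 0.3694
  k = 2: (58 + 56)/157 = 114/157 = 0.7261
  k = 3: (58 + 56 + 43)/157 = 157/157 = 1

Summary (fraction, with percent):

explained: PC1 0.3694 (36.94%), PC2 0.3567 (35.67%), PC3 0.2739 (27.39%);  cumulative: 0.3694, 0.7261, 1


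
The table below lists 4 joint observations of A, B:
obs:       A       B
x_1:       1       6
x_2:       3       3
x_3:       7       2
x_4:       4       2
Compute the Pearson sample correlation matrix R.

Step 1 — column means:
  mean(A) = (1 + 3 + 7 + 4) / 4 = 15/4 = 3.75
  mean(B) = (6 + 3 + 2 + 2) / 4 = 13/4 = 3.25

Step 2 — sample variances and covariances s[i,j] = (1/(n-1)) · Σ_k (x_{k,i} - mean_i) · (x_{k,j} - mean_j), with n-1 = 3:
  s[A,A] = ((-2.75)·(-2.75) + (-0.75)·(-0.75) + (3.25)·(3.25) + (0.25)·(0.25)) / 3 = 18.75/3 = 6.25
  s[A,B] = ((-2.75)·(2.75) + (-0.75)·(-0.25) + (3.25)·(-1.25) + (0.25)·(-1.25)) / 3 = -11.75/3 = -3.9167
  s[B,B] = ((2.75)·(2.75) + (-0.25)·(-0.25) + (-1.25)·(-1.25) + (-1.25)·(-1.25)) / 3 = 10.75/3 = 3.5833
  Sample standard deviations s_i = √(s[i,i]):
  s(A) = √(6.25) = 2.5
  s(B) = √(3.5833) = 1.893

Step 3 — r_{ij} = s_{ij} / (s_i · s_j):
  r[A,A] = 1 (diagonal).
  r[A,B] = -3.9167 / (2.5 · 1.893) = -3.9167 / 4.7324 = -0.8276
  r[B,B] = 1 (diagonal).

R is symmetric with unit diagonal. Assembling:

R = [[1, -0.8276],
 [-0.8276, 1]]
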